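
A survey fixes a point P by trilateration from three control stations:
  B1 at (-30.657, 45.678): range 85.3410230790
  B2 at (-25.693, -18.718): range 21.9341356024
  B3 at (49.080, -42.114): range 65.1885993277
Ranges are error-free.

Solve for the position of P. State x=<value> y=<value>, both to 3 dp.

x=-16.002 y=-38.395

eq1: (x + 30.657)² + (y − 45.678)² = 85.3410230790²
eq2: (x + 25.693)² + (y + 18.718)² = 21.9341356024²
eq3: (x − 49.080)² + (y + 42.114)² = 65.1885993277²
eq2−eq1, eq2−eq3 (x²,y² cancel):
  -9.928·x + 128.792·y = -4786.146356
  149.546·x − 46.792·y = -596.505555
det = -9.928·-46.792 − 128.792·149.546 = -18795.777456
x = (-4786.146356·-46.792 − 128.792·-596.505555) / -18795.777456 = -16.002451
y = (-9.928·-596.505555 − -4786.146356·149.546) / -18795.777456 = -38.395387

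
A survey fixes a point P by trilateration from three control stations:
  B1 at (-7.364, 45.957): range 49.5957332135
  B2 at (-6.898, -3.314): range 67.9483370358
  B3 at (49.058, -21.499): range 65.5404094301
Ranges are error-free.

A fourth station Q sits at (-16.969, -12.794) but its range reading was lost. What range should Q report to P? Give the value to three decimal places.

81.779

eq1: (x + 7.364)² + (y − 45.957)² = 49.5957332135²
eq2: (x + 6.898)² + (y + 3.314)² = 67.9483370358²
eq3: (x − 49.058)² + (y + 21.499)² = 65.5404094301²
eq3−eq2, eq3−eq1 (x²,y² cancel):
  -111.912·x + 36.370·y = -3131.760603
  -112.844·x + 134.912·y = 1133.188495
det = -111.912·134.912 − 36.370·-112.844 = -10994.135464
x = (-3131.760603·134.912 − 36.370·1133.188495) / -10994.135464 = 42.179410
y = (-111.912·1133.188495 − -3131.760603·-112.844) / -10994.135464 = 43.679449
|P − Q| = √((42.179410 − -16.969)² + (43.679449 − -12.794)²) = 81.778878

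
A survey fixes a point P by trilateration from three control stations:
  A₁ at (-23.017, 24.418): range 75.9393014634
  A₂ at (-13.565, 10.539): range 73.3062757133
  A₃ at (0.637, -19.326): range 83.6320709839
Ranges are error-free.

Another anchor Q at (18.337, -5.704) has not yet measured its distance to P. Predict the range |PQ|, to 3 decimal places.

62.651

eq1: (x + 23.017)² + (y − 24.418)² = 75.9393014634²
eq2: (x + 13.565)² + (y − 10.539)² = 73.3062757133²
eq3: (x − 0.637)² + (y + 19.326)² = 83.6320709839²
eq2−eq1, eq2−eq3 (x²,y² cancel):
  -18.904·x + 27.758·y = 437.973819
  28.404·x − 59.730·y = -1541.692939
det = -18.904·-59.730 − 27.758·28.404 = 340.697688
x = (437.973819·-59.730 − 27.758·-1541.692939) / 340.697688 = 48.823743
y = (-18.904·-1541.692939 − 437.973819·28.404) / 340.697688 = 49.028671
|P − Q| = √((48.823743 − 18.337)² + (49.028671 − -5.704)²) = 62.650673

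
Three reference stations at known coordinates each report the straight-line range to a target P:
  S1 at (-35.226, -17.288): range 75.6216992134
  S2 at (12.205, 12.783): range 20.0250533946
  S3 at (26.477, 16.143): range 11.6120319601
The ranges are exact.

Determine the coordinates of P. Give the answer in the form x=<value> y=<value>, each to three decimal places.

eq1: (x + 35.226)² + (y + 17.288)² = 75.6216992134²
eq2: (x − 12.205)² + (y − 12.783)² = 20.0250533946²
eq3: (x − 26.477)² + (y − 16.143)² = 11.6120319601²
eq3−eq1, eq3−eq2 (x²,y² cancel):
  -123.406·x − 66.862·y = -5005.684064
  -28.544·x − 6.720·y = -915.424341
det = -123.406·-6.720 − -66.862·-28.544 = -1079.220608
x = (-5005.684064·-6.720 − -66.862·-915.424341) / -1079.220608 = 25.545199
y = (-123.406·-915.424341 − -5005.684064·-28.544) / -1079.220608 = 27.717586

x=25.545 y=27.718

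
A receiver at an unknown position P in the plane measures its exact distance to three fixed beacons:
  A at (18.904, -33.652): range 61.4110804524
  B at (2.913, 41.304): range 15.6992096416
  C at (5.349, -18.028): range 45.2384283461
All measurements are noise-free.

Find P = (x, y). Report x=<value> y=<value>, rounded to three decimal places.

eq1: (x − 18.904)² + (y + 33.652)² = 61.4110804524²
eq2: (x − 2.913)² + (y − 41.304)² = 15.6992096416²
eq3: (x − 5.349)² + (y + 18.028)² = 45.2384283461²
eq1−eq2, eq1−eq3 (x²,y² cancel):
  -31.982·x + 149.912·y = 3749.543284
  -27.110·x + 31.248·y = 588.607668
det = -31.982·31.248 − 149.912·-27.110 = 3064.740784
x = (3749.543284·31.248 − 149.912·588.607668) / 3064.740784 = 9.438441
y = (-31.982·588.607668 − 3749.543284·-27.110) / 3064.740784 = 27.025212

x=9.438 y=27.025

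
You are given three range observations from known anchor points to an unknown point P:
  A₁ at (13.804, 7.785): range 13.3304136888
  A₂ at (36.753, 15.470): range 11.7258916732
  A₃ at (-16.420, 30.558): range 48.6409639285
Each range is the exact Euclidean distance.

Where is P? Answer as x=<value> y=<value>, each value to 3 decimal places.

eq1: (x − 13.804)² + (y − 7.785)² = 13.3304136888²
eq2: (x − 36.753)² + (y − 15.470)² = 11.7258916732²
eq3: (x + 16.420)² + (y − 30.558)² = 48.6409639285²
eq1−eq3, eq1−eq2 (x²,y² cancel):
  -60.448·x + 45.546·y = -1235.992320
  45.898·x + 15.370·y = 1379.150662
det = -60.448·15.370 − 45.546·45.898 = -3019.556068
x = (-1235.992320·15.370 − 45.546·1379.150662) / -3019.556068 = 27.094048
y = (-60.448·1379.150662 − -1235.992320·45.898) / -3019.556068 = 8.821603

x=27.094 y=8.822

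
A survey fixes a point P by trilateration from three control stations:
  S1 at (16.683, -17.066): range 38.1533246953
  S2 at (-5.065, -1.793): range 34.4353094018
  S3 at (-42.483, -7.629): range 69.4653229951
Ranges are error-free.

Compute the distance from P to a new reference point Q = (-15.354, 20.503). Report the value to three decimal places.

eq1: (x − 16.683)² + (y + 17.066)² = 38.1533246953²
eq2: (x + 5.065)² + (y + 1.793)² = 34.4353094018²
eq3: (x + 42.483)² + (y + 7.629)² = 69.4653229951²
eq3−eq2, eq3−eq1 (x²,y² cancel):
  74.836·x + 11.672·y = 1805.502709
  118.332·x − 18.874·y = 2076.318829
det = 74.836·-18.874 − 11.672·118.332 = -2793.625768
x = (1805.502709·-18.874 − 11.672·2076.318829) / -2793.625768 = 20.873179
y = (74.836·2076.318829 − 1805.502709·118.332) / -2793.625768 = 20.856534
|P − Q| = √((20.873179 − -15.354)² + (20.856534 − 20.503)²) = 36.228904

36.229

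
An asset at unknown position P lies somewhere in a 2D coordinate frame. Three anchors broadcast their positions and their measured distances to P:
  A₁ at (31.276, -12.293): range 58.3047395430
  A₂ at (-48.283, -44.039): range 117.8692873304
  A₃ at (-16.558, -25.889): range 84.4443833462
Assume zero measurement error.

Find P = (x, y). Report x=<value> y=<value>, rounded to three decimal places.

x=27.886 y=45.913

eq1: (x − 31.276)² + (y + 12.293)² = 58.3047395430²
eq2: (x + 48.283)² + (y + 44.039)² = 117.8692873304²
eq3: (x + 16.558)² + (y + 25.889)² = 84.4443833462²
eq3−eq2, eq3−eq1 (x²,y² cancel):
  -63.450·x − 36.300·y = -3436.041092
  95.668·x + 27.192·y = 3916.309566
det = -63.450·27.192 − -36.300·95.668 = 1747.416000
x = (-3436.041092·27.192 − -36.300·3916.309566) / 1747.416000 = 27.886438
y = (-63.450·3916.309566 − -3436.041092·95.668) / 1747.416000 = 45.913130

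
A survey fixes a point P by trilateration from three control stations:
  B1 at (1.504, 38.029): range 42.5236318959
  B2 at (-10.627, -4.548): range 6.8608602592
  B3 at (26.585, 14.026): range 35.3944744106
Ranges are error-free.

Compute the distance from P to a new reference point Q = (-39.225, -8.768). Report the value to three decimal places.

35.746

eq1: (x − 1.504)² + (y − 38.029)² = 42.5236318959²
eq2: (x + 10.627)² + (y + 4.548)² = 6.8608602592²
eq3: (x − 26.585)² + (y − 14.026)² = 35.3944744106²
eq1−eq2, eq1−eq3 (x²,y² cancel):
  -24.262·x − 85.154·y = 446.338442
  50.162·x − 48.006·y = 10.514495
det = -24.262·-48.006 − -85.154·50.162 = 5436.216520
x = (446.338442·-48.006 − -85.154·10.514495) / 5436.216520 = -3.776813
y = (-24.262·10.514495 − 446.338442·50.162) / 5436.216520 = -4.165458
|P − Q| = √((-3.776813 − -39.225)² + (-4.165458 − -8.768)²) = 35.745732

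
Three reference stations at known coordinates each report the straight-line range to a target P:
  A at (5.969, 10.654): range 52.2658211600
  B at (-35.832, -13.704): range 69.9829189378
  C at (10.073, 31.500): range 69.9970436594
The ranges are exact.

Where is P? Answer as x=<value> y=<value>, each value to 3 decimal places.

eq1: (x − 5.969)² + (y − 10.654)² = 52.2658211600²
eq2: (x + 35.832)² + (y + 13.704)² = 69.9829189378²
eq3: (x − 10.073)² + (y − 31.500)² = 69.9970436594²
eq3−eq2, eq3−eq1 (x²,y² cancel):
  -91.810·x − 90.408·y = 379.993689
  -8.208·x − 41.692·y = 1223.291408
det = -91.810·-41.692 − -90.408·-8.208 = 3085.673656
x = (379.993689·-41.692 − -90.408·1223.291408) / 3085.673656 = 30.707276
y = (-91.810·1223.291408 − 379.993689·-8.208) / 3085.673656 = -35.386566

x=30.707 y=-35.387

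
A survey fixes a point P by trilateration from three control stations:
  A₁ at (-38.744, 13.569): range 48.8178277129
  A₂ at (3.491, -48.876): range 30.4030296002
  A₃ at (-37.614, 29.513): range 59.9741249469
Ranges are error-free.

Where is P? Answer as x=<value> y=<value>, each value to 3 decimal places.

eq1: (x + 38.744)² + (y − 13.569)² = 48.8178277129²
eq2: (x − 3.491)² + (y + 48.876)² = 30.4030296002²
eq3: (x + 37.614)² + (y − 29.513)² = 59.9741249469²
eq1−eq3, eq1−eq2 (x²,y² cancel):
  2.260·x + 31.888·y = -613.100493
  84.470·x − 124.890·y = 2174.671254
det = 2.260·-124.890 − 31.888·84.470 = -2975.830760
x = (-613.100493·-124.890 − 31.888·2174.671254) / -2975.830760 = -2.427626
y = (2.260·2174.671254 − -613.100493·84.470) / -2975.830760 = -19.054631

x=-2.428 y=-19.055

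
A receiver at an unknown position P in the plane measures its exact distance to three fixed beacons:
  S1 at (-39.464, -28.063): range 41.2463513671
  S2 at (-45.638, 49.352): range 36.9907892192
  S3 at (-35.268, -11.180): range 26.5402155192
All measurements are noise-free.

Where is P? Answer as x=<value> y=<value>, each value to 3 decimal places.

x=-47.439 y=12.405

eq1: (x + 39.464)² + (y + 28.063)² = 41.2463513671²
eq2: (x + 45.638)² + (y − 49.352)² = 36.9907892192²
eq3: (x + 35.268)² + (y + 11.180)² = 26.5402155192²
eq2−eq3, eq2−eq1 (x²,y² cancel):
  20.740·x − 121.064·y = -2485.687277
  12.348·x − 154.830·y = -2506.450697
det = 20.740·-154.830 − -121.064·12.348 = -1716.275928
x = (-2485.687277·-154.830 − -121.064·-2506.450697) / -1716.275928 = -47.438767
y = (20.740·-2506.450697 − -2485.687277·12.348) / -1716.275928 = 12.405069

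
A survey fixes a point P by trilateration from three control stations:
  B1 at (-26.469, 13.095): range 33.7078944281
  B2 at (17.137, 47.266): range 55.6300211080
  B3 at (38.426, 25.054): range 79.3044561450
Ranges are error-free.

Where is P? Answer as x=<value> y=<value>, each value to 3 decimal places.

eq1: (x + 26.469)² + (y − 13.095)² = 33.7078944281²
eq2: (x − 17.137)² + (y − 47.266)² = 55.6300211080²
eq3: (x − 38.426)² + (y − 25.054)² = 79.3044561450²
eq3−eq2, eq3−eq1 (x²,y² cancel):
  -42.578·x + 44.424·y = 3617.988649
  -129.790·x − 23.918·y = 3920.801212
det = -42.578·-23.918 − 44.424·-129.790 = 6784.171564
x = (3617.988649·-23.918 − 44.424·3920.801212) / 6784.171564 = -38.429560
y = (-42.578·3920.801212 − 3617.988649·-129.790) / 6784.171564 = 44.609555

x=-38.430 y=44.610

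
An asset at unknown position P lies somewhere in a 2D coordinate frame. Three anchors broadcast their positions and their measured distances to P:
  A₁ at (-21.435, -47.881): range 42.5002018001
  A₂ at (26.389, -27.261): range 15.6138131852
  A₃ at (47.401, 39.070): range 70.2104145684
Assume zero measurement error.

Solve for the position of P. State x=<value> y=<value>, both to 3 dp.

x=11.880 y=-21.492

eq1: (x + 21.435)² + (y + 47.881)² = 42.5002018001²
eq2: (x − 26.389)² + (y + 27.261)² = 15.6138131852²
eq3: (x − 47.401)² + (y − 39.070)² = 70.2104145684²
eq3−eq1, eq3−eq2 (x²,y² cancel):
  -137.672·x − 173.902·y = 2101.964846
  -42.024·x − 132.662·y = 2351.932893
det = -137.672·-132.662 − -173.902·-42.024 = 10955.785216
x = (2101.964846·-132.662 − -173.902·2351.932893) / 10955.785216 = 11.880022
y = (-137.672·2351.932893 − 2101.964846·-42.024) / 10955.785216 = -21.492055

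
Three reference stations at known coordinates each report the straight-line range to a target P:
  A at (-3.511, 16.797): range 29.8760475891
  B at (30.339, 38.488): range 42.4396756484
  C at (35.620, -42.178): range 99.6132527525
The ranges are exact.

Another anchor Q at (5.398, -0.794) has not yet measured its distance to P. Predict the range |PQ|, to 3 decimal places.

49.362

eq1: (x + 3.511)² + (y − 16.797)² = 29.8760475891²
eq2: (x − 30.339)² + (y − 38.488)² = 42.4396756484²
eq3: (x − 35.620)² + (y + 42.178)² = 99.6132527525²
eq3−eq1, eq3−eq2 (x²,y² cancel):
  -78.262·x + 117.950·y = 6276.920150
  -10.562·x + 161.332·y = 7475.687036
det = -78.262·161.332 − 117.950·-10.562 = -11380.377084
x = (6276.920150·161.332 − 117.950·7475.687036) / -11380.377084 = -11.503204
y = (-78.262·7475.687036 − 6276.920150·-10.562) / -11380.377084 = 45.584200
|P − Q| = √((-11.503204 − 5.398)² + (45.584200 − -0.794)²) = 49.361809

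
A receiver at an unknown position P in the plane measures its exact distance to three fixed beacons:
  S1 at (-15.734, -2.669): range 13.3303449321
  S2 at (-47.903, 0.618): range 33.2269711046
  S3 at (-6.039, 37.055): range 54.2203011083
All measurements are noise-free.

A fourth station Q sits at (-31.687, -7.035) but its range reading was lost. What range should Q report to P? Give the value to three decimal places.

15.389

eq1: (x + 15.734)² + (y + 2.669)² = 13.3303449321²
eq2: (x + 47.903)² + (y − 0.618)² = 33.2269711046²
eq3: (x + 6.039)² + (y − 37.055)² = 54.2203011083²
eq1−eq2, eq1−eq3 (x²,y² cancel):
  -64.338·x + 6.574·y = 1114.063503
  19.390·x + 79.448·y = -1607.282727
det = -64.338·79.448 − 6.574·19.390 = -5238.995284
x = (1114.063503·79.448 − 6.574·-1607.282727) / -5238.995284 = -18.911335
y = (-64.338·-1607.282727 − 1114.063503·19.390) / -5238.995284 = -15.615144
|P − Q| = √((-18.911335 − -31.687)² + (-15.615144 − -7.035)²) = 15.389493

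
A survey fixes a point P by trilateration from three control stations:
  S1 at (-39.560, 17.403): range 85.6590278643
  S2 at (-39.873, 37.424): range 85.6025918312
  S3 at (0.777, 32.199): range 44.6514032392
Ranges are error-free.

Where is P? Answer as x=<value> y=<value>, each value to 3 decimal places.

eq1: (x + 39.560)² + (y − 17.403)² = 85.6590278643²
eq2: (x + 39.873)² + (y − 37.424)² = 85.6025918312²
eq3: (x − 0.777)² + (y − 32.199)² = 44.6514032392²
eq3−eq2, eq3−eq1 (x²,y² cancel):
  -81.300·x + 10.450·y = -3381.023342
  -80.674·x − 29.592·y = -4513.242564
det = -81.300·-29.592 − 10.450·-80.674 = 3248.872900
x = (-3381.023342·-29.592 − 10.450·-4513.242564) / 3248.872900 = 45.312523
y = (-81.300·-4513.242564 − -3381.023342·-80.674) / 3248.872900 = 28.984188

x=45.313 y=28.984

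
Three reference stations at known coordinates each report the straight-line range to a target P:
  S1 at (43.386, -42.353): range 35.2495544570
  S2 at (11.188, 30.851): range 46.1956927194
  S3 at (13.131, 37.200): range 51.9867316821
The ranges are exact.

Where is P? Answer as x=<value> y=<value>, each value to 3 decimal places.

eq1: (x − 43.386)² + (y + 42.353)² = 35.2495544570²
eq2: (x − 11.188)² + (y − 30.851)² = 46.1956927194²
eq3: (x − 13.131)² + (y − 37.200)² = 51.9867316821²
eq2−eq1, eq2−eq3 (x²,y² cancel):
  64.396·x − 146.408·y = 3490.676996
  3.886·x + 12.698·y = -89.270629
det = 64.396·12.698 − -146.408·3.886 = 1386.641896
x = (3490.676996·12.698 − -146.408·-89.270629) / 1386.641896 = 22.539837
y = (64.396·-89.270629 − 3490.676996·3.886) / 1386.641896 = -13.928212

x=22.540 y=-13.928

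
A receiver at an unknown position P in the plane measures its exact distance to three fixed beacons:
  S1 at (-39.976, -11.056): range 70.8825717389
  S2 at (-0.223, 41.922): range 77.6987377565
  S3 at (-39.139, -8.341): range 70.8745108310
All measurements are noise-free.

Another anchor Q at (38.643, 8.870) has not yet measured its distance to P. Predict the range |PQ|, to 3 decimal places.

eq1: (x + 39.976)² + (y + 11.056)² = 70.8825717389²
eq2: (x + 0.223)² + (y − 41.922)² = 77.6987377565²
eq3: (x + 39.139)² + (y + 8.341)² = 70.8745108310²
eq1−eq2, eq1−eq3 (x²,y² cancel):
  79.506·x + 105.956·y = -975.566772
  1.674·x + 5.430·y = -117.739419
det = 79.506·5.430 − 105.956·1.674 = 254.347236
x = (-975.566772·5.430 − 105.956·-117.739419) / 254.347236 = 28.220752
y = (79.506·-117.739419 − -975.566772·1.674) / 254.347236 = -30.383234
|P − Q| = √((28.220752 − 38.643)² + (-30.383234 − 8.870)²) = 40.613293

40.613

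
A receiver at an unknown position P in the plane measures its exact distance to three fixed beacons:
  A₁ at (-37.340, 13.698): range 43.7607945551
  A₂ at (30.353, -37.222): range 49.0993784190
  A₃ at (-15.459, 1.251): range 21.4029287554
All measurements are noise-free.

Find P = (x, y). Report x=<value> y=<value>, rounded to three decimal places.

eq1: (x + 37.340)² + (y − 13.698)² = 43.7607945551²
eq2: (x − 30.353)² + (y + 37.222)² = 49.0993784190²
eq3: (x + 15.459)² + (y − 1.251)² = 21.4029287554²
eq2−eq3, eq2−eq1 (x²,y² cancel):
  -91.624·x + 76.946·y = -113.572609
  -135.386·x + 101.840·y = -229.129268
det = -91.624·101.840 − 76.946·-135.386 = 1086.422996
x = (-113.572609·101.840 − 76.946·-229.129268) / 1086.422996 = 5.581938
y = (-91.624·-229.129268 − -113.572609·-135.386) / 1086.422996 = 5.170729

x=5.582 y=5.171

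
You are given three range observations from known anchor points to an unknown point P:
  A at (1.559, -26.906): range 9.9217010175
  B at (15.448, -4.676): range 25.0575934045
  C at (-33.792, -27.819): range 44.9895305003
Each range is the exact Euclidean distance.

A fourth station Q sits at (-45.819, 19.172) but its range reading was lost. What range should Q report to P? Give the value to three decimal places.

eq1: (x − 1.559)² + (y + 26.906)² = 9.9217010175²
eq2: (x − 15.448)² + (y + 4.676)² = 25.0575934045²
eq3: (x + 33.792)² + (y + 27.819)² = 44.9895305003²
eq1−eq3, eq1−eq2 (x²,y² cancel):
  -70.702·x − 1.826·y = -736.184996
  27.778·x + 44.460·y = -995.300473
det = -70.702·44.460 − -1.826·27.778 = -3092.688292
x = (-736.184996·44.460 − -1.826·-995.300473) / -3092.688292 = 11.170930
y = (-70.702·-995.300473 − -736.184996·27.778) / -3092.688292 = -29.365870
|P − Q| = √((11.170930 − -45.819)² + (-29.365870 − 19.172)²) = 74.858379

74.858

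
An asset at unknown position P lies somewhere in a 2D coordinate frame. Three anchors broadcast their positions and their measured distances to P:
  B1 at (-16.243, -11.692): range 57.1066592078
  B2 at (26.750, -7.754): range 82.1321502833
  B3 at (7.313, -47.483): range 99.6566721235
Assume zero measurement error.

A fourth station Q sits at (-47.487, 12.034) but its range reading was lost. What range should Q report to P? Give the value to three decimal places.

eq1: (x + 16.243)² + (y + 11.692)² = 57.1066592078²
eq2: (x − 26.750)² + (y + 7.754)² = 82.1321502833²
eq3: (x − 7.313)² + (y + 47.483)² = 99.6566721235²
eq1−eq2, eq1−eq3 (x²,y² cancel):
  85.986·x + 7.876·y = -3109.370481
  47.112·x − 71.582·y = -4762.704428
det = 85.986·-71.582 − 7.876·47.112 = -6526.103964
x = (-3109.370481·-71.582 − 7.876·-4762.704428) / -6526.103964 = -39.853183
y = (85.986·-4762.704428 − -3109.370481·47.112) / -6526.103964 = 40.305402
|P − Q| = √((-39.853183 − -47.487)² + (40.305402 − 12.034)²) = 29.283909

29.284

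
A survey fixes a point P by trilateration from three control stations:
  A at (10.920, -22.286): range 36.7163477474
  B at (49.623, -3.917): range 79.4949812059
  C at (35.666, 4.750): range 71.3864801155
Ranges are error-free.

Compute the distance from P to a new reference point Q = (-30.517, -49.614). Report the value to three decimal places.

eq1: (x − 10.920)² + (y + 22.286)² = 36.7163477474²
eq2: (x − 49.623)² + (y + 3.917)² = 79.4949812059²
eq3: (x − 35.666)² + (y − 4.750)² = 71.3864801155²
eq1−eq3, eq1−eq2 (x²,y² cancel):
  49.492·x + 54.072·y = -3069.225491
  77.406·x + 36.738·y = -3109.489023
det = 49.492·36.738 − 54.072·77.406 = -2367.260136
x = (-3069.225491·36.738 − 54.072·-3109.489023) / -2367.260136 = -23.393747
y = (49.492·-3109.489023 − -3069.225491·77.406) / -2367.260136 = -35.349574
|P − Q| = √((-23.393747 − -30.517)² + (-35.349574 − -49.614)²) = 15.944108

15.944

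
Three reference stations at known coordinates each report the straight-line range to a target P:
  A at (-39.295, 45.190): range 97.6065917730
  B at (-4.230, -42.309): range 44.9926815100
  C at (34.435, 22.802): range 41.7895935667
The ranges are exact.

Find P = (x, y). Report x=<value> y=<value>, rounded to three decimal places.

x=34.246 y=-18.987

eq1: (x + 39.295)² + (y − 45.190)² = 97.6065917730²
eq2: (x + 4.230)² + (y + 42.309)² = 44.9926815100²
eq3: (x − 34.435)² + (y − 22.802)² = 41.7895935667²
eq2−eq3, eq2−eq1 (x²,y² cancel):
  77.330·x + 130.222·y = 175.727307
  -70.130·x + 174.998·y = -5724.416624
det = 77.330·174.998 − 130.222·-70.130 = 22665.064200
x = (175.727307·174.998 − 130.222·-5724.416624) / 22665.064200 = 34.246402
y = (77.330·-5724.416624 − 175.727307·-70.130) / 22665.064200 = -18.987168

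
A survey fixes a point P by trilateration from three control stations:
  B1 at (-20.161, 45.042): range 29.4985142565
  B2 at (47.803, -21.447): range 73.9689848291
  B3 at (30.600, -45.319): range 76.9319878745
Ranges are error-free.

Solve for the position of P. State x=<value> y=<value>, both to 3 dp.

eq1: (x + 20.161)² + (y − 45.042)² = 29.4985142565²
eq2: (x − 47.803)² + (y + 21.447)² = 73.9689848291²
eq3: (x − 30.600)² + (y + 45.319)² = 76.9319878745²
eq1−eq3, eq1−eq2 (x²,y² cancel):
  101.522·x − 180.722·y = -4493.444339
  135.928·x − 132.978·y = -4291.395440
det = 101.522·-132.978 − -180.722·135.928 = 11064.987500
x = (-4493.444339·-132.978 − -180.722·-4291.395440) / 11064.987500 = -16.088615
y = (101.522·-4291.395440 − -4493.444339·135.928) / 11064.987500 = 15.825942

x=-16.089 y=15.826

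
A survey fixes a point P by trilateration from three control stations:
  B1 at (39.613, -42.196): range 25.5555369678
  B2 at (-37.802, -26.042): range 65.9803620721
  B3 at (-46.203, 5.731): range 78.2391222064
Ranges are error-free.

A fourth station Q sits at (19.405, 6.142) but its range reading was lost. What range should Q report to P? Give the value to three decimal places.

eq1: (x − 39.613)² + (y + 42.196)² = 25.5555369678²
eq2: (x + 37.802)² + (y + 26.042)² = 65.9803620721²
eq3: (x + 46.203)² + (y − 5.731)² = 78.2391222064²
eq1−eq2, eq1−eq3 (x²,y² cancel):
  -154.830·x + 32.308·y = -4942.837926
  -171.632·x + 95.854·y = -6650.405389
det = -154.830·95.854 − 32.308·-171.632 = -9295.988164
x = (-4942.837926·95.854 − 32.308·-6650.405389) / -9295.988164 = 27.853896
y = (-154.830·-6650.405389 − -4942.837926·-171.632) / -9295.988164 = -19.506598
|P − Q| = √((27.853896 − 19.405)² + (-19.506598 − 6.142)²) = 27.004341

27.004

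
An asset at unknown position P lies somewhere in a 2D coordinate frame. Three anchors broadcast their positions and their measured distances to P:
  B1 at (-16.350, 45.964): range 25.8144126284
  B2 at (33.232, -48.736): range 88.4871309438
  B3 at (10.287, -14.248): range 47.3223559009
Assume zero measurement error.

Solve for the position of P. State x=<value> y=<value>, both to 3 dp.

eq1: (x + 16.350)² + (y − 45.964)² = 25.8144126284²
eq2: (x − 33.232)² + (y + 48.736)² = 88.4871309438²
eq3: (x − 10.287)² + (y + 14.248)² = 47.3223559009²
eq3−eq2, eq3−eq1 (x²,y² cancel):
  45.890·x − 68.976·y = -2419.831328
  -53.274·x + 120.424·y = 3644.205392
det = 45.890·120.424 − -68.976·-53.274 = 1851.629936
x = (-2419.831328·120.424 − -68.976·3644.205392) / 1851.629936 = -21.625842
y = (45.890·3644.205392 − -2419.831328·-53.274) / 1851.629936 = 20.694465

x=-21.626 y=20.694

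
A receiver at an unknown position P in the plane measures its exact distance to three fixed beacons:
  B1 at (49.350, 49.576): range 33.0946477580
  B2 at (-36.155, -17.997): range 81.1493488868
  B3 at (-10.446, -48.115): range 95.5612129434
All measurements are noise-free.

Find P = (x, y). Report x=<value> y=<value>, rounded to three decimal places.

eq1: (x − 49.350)² + (y − 49.576)² = 33.0946477580²
eq2: (x + 36.155)² + (y + 17.997)² = 81.1493488868²
eq3: (x + 10.446)² + (y + 48.115)² = 95.5612129434²
eq1−eq3, eq1−eq2 (x²,y² cancel):
  -119.592·x − 195.382·y = -10505.719844
  -171.010·x − 135.146·y = -8752.087357
det = -119.592·-135.146 − -195.382·-171.010 = -17249.895388
x = (-10505.719844·-135.146 − -195.382·-8752.087357) / -17249.895388 = 16.822961
y = (-119.592·-8752.087357 − -10505.719844·-171.010) / -17249.895388 = 43.472931

x=16.823 y=43.473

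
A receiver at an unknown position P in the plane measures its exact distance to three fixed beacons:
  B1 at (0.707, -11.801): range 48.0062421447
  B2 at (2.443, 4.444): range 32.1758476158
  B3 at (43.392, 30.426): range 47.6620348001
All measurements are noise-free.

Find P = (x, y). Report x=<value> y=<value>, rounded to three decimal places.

x=-3.945 y=35.979

eq1: (x − 0.707)² + (y + 11.801)² = 48.0062421447²
eq2: (x − 2.443)² + (y − 4.444)² = 32.1758476158²
eq3: (x − 43.392)² + (y − 30.426)² = 47.6620348001²
eq3−eq1, eq3−eq2 (x²,y² cancel):
  -85.370·x − 84.454·y = -2701.773414
  -81.898·x − 51.964·y = -1546.505364
det = -85.370·-51.964 − -84.454·-81.898 = -2480.447012
x = (-2701.773414·-51.964 − -84.454·-1546.505364) / -2480.447012 = -3.945414
y = (-85.370·-1546.505364 − -2701.773414·-81.898) / -2480.447012 = 35.979271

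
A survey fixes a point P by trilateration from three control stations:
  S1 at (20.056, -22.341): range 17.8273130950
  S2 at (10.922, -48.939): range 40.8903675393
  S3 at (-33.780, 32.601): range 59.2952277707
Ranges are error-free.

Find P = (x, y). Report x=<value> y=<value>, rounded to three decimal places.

x=9.361 y=-8.078

eq1: (x − 20.056)² + (y + 22.341)² = 17.8273130950²
eq2: (x − 10.922)² + (y + 48.939)² = 40.8903675393²
eq3: (x + 33.780)² + (y − 32.601)² = 59.2952277707²
eq2−eq3, eq2−eq1 (x²,y² cancel):
  -89.404·x + 163.080·y = -2154.304083
  18.268·x + 53.196·y = -258.743323
det = -89.404·53.196 − 163.080·18.268 = -7735.080624
x = (-2154.304083·53.196 − 163.080·-258.743323) / -7735.080624 = 9.360536
y = (-89.404·-258.743323 − -2154.304083·18.268) / -7735.080624 = -8.078457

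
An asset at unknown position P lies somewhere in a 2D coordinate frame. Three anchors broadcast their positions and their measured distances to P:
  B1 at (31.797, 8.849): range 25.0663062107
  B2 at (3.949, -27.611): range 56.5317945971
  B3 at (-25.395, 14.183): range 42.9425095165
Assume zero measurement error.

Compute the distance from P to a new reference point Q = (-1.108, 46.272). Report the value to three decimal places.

24.766

eq1: (x − 31.797)² + (y − 8.849)² = 25.0663062107²
eq2: (x − 3.949)² + (y + 27.611)² = 56.5317945971²
eq3: (x + 25.395)² + (y − 14.183)² = 42.9425095165²
eq1−eq3, eq1−eq2 (x²,y² cancel):
  -114.384·x + 10.668·y = -1459.029913
  -55.696·x − 72.920·y = -2878.916181
det = -114.384·-72.920 − 10.668·-55.696 = 8935.046208
x = (-1459.029913·-72.920 − 10.668·-2878.916181) / 8935.046208 = 15.344603
y = (-114.384·-2878.916181 − -1459.029913·-55.696) / 8935.046208 = 27.760329
|P − Q| = √((15.344603 − -1.108)² + (27.760329 − 46.272)²) = 24.766310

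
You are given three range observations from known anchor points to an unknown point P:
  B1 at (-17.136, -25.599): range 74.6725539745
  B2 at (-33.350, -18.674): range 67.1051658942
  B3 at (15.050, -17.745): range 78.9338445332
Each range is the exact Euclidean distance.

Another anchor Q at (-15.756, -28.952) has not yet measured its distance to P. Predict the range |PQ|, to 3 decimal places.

eq1: (x + 17.136)² + (y + 25.599)² = 74.6725539745²
eq2: (x + 33.350)² + (y + 18.674)² = 67.1051658942²
eq3: (x − 15.050)² + (y + 17.745)² = 78.9338445332²
eq3−eq1, eq3−eq2 (x²,y² cancel):
  -64.372·x − 15.708·y = 1062.125268
  -96.800·x − 1.858·y = 2647.001774
det = -64.372·-1.858 − -15.708·-96.800 = -1400.931224
x = (1062.125268·-1.858 − -15.708·2647.001774) / -1400.931224 = -28.270963
y = (-64.372·2647.001774 − 1062.125268·-96.800) / -1400.931224 = 48.238679
|P − Q| = √((-28.270963 − -15.756)² + (48.238679 − -28.952)²) = 78.198627

78.199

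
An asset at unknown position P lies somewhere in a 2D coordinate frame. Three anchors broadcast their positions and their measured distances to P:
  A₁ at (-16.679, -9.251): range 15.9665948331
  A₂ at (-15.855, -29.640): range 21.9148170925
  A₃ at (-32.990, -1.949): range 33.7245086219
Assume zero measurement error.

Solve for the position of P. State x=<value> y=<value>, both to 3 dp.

eq1: (x + 16.679)² + (y + 9.251)² = 15.9665948331²
eq2: (x + 15.855)² + (y + 29.640)² = 21.9148170925²
eq3: (x + 32.990)² + (y + 1.949)² = 33.7245086219²
eq2−eq3, eq2−eq1 (x²,y² cancel):
  -34.270·x + 55.382·y = -694.855198
  -1.648·x + 40.778·y = -540.813525
det = -34.270·40.778 − 55.382·-1.648 = -1306.192524
x = (-694.855198·40.778 − 55.382·-540.813525) / -1306.192524 = -1.237589
y = (-34.270·-540.813525 − -694.855198·-1.648) / -1306.192524 = -13.312401

x=-1.238 y=-13.312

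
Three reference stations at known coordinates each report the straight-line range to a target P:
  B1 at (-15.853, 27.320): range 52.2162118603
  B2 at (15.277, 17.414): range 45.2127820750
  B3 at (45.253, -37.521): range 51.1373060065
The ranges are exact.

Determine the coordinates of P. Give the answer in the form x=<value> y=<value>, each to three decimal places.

x=-3.929 y=-23.517

eq1: (x + 15.853)² + (y − 27.320)² = 52.2162118603²
eq2: (x − 15.277)² + (y − 17.414)² = 45.2127820750²
eq3: (x − 45.253)² + (y + 37.521)² = 51.1373060065²
eq2−eq1, eq2−eq3 (x²,y² cancel):
  -62.260·x + 19.812·y = -221.271234
  59.952·x − 109.870·y = 2348.196922
det = -62.260·-109.870 − 19.812·59.952 = 5652.737176
x = (-221.271234·-109.870 − 19.812·2348.196922) / 5652.737176 = -3.929319
y = (-62.260·2348.196922 − -221.271234·59.952) / 5652.737176 = -23.516587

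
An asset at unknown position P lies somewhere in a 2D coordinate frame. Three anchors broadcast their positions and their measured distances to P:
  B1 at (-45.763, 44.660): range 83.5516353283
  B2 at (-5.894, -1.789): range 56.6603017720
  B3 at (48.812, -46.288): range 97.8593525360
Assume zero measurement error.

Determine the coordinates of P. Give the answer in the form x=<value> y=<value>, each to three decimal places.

eq1: (x + 45.763)² + (y − 44.660)² = 83.5516353283²
eq2: (x + 5.894)² + (y + 1.789)² = 56.6603017720²
eq3: (x − 48.812)² + (y + 46.288)² = 97.8593525360²
eq3−eq1, eq3−eq2 (x²,y² cancel):
  -189.150·x + 181.896·y = 2159.154594
  -109.412·x + 88.998·y = 1878.812551
det = -189.150·88.998 − 181.896·-109.412 = 3067.633452
x = (2159.154594·88.998 − 181.896·1878.812551) / 3067.633452 = -48.763338
y = (-189.150·1878.812551 − 2159.154594·-109.412) / 3067.633452 = -38.837747

x=-48.763 y=-38.838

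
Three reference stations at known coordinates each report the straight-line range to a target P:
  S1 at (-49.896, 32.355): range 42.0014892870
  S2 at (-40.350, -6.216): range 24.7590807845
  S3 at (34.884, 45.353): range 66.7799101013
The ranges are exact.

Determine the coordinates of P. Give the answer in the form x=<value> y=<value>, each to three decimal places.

x=-18.184 y=4.815

eq1: (x + 49.896)² + (y − 32.355)² = 42.0014892870²
eq2: (x + 40.350)² + (y + 6.216)² = 24.7590807845²
eq3: (x − 34.884)² + (y − 45.353)² = 66.7799101013²
eq2−eq1, eq2−eq3 (x²,y² cancel):
  -19.092·x + 77.142·y = 718.582664
  150.468·x + 103.138·y = -2239.517403
det = -19.092·103.138 − 77.142·150.468 = -13576.513152
x = (718.582664·103.138 − 77.142·-2239.517403) / -13576.513152 = -18.183905
y = (-19.092·-2239.517403 − 718.582664·150.468) / -13576.513152 = 4.814699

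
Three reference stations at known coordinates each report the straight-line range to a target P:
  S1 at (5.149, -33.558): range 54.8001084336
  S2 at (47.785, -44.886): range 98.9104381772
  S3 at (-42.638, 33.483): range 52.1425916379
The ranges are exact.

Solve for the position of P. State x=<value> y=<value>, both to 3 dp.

x=-47.522 y=-18.430

eq1: (x − 5.149)² + (y + 33.558)² = 54.8001084336²
eq2: (x − 47.785)² + (y + 44.886)² = 98.9104381772²
eq3: (x + 42.638)² + (y − 33.483)² = 52.1425916379²
eq2−eq3, eq2−eq1 (x²,y² cancel):
  -180.846·x + 156.738·y = 5705.376030
  -85.272·x + 22.656·y = 3634.715240
det = -180.846·22.656 − 156.738·-85.272 = 9268.115760
x = (5705.376030·22.656 − 156.738·3634.715240) / 9268.115760 = -47.521741
y = (-180.846·3634.715240 − 5705.376030·-85.272) / 9268.115760 = -18.430379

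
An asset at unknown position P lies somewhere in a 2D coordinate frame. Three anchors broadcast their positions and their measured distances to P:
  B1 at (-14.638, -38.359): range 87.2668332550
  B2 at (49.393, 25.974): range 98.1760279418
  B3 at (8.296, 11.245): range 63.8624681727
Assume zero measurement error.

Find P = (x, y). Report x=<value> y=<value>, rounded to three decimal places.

x=-47.376 y=42.534

eq1: (x + 14.638)² + (y + 38.359)² = 87.2668332550²
eq2: (x − 49.393)² + (y − 25.974)² = 98.1760279418²
eq3: (x − 8.296)² + (y − 11.245)² = 63.8624681727²
eq1−eq3, eq1−eq2 (x²,y² cancel):
  45.868·x + 99.208·y = 2046.675061
  128.062·x + 128.666·y = -594.399076
det = 45.868·128.666 − 99.208·128.062 = -6803.122808
x = (2046.675061·128.666 − 99.208·-594.399076) / -6803.122808 = -47.376278
y = (45.868·-594.399076 − 2046.675061·128.062) / -6803.122808 = 42.534172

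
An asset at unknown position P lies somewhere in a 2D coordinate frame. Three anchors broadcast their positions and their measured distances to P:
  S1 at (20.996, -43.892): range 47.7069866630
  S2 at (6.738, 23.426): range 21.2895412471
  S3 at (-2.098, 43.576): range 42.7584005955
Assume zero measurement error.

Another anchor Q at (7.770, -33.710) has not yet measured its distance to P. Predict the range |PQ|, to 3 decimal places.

eq1: (x − 20.996)² + (y + 43.892)² = 47.7069866630²
eq2: (x − 6.738)² + (y − 23.426)² = 21.2895412471²
eq3: (x + 2.098)² + (y − 43.576)² = 42.7584005955²
eq1−eq2, eq1−eq3 (x²,y² cancel):
  -28.516·x + 134.636·y = 49.550450
  -46.188·x + 174.936·y = -16.394545
det = -28.516·174.936 − 134.636·-46.188 = 1230.092592
x = (49.550450·174.936 − 134.636·-16.394545) / 1230.092592 = 8.841167
y = (-28.516·-16.394545 − 49.550450·-46.188) / 1230.092592 = 2.240598
|P − Q| = √((8.841167 − 7.770)² + (2.240598 − -33.710)²) = 35.966552

35.967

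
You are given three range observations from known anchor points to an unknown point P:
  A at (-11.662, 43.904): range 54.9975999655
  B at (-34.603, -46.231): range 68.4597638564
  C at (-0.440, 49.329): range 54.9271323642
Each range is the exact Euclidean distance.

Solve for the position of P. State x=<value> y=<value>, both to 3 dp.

eq1: (x + 11.662)² + (y − 43.904)² = 54.9975999655²
eq2: (x + 34.603)² + (y + 46.231)² = 68.4597638564²
eq3: (x + 0.440)² + (y − 49.329)² = 54.9271323642²
eq2−eq1, eq2−eq3 (x²,y² cancel):
  45.882·x + 180.270·y = 390.893755
  68.326·x + 191.120·y = 768.620269
det = 45.882·191.120 − 180.270·68.326 = -3548.160180
x = (390.893755·191.120 − 180.270·768.620269) / -3548.160180 = 17.995682
y = (45.882·768.620269 − 390.893755·68.326) / -3548.160180 = -2.411850

x=17.996 y=-2.412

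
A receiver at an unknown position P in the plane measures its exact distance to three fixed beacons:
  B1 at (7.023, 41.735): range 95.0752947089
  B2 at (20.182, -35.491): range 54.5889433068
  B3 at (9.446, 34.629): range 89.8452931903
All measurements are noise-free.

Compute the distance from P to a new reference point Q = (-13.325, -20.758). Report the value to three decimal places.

eq1: (x − 7.023)² + (y − 41.735)² = 95.0752947089²
eq2: (x − 20.182)² + (y + 35.491)² = 54.5889433068²
eq3: (x − 9.446)² + (y − 34.629)² = 89.8452931903²
eq2−eq1, eq2−eq3 (x²,y² cancel):
  -26.318·x + 154.452·y = -5935.150384
  -21.472·x + 140.240·y = -5470.753625
det = -26.318·140.240 − 154.452·-21.472 = -374.442976
x = (-5935.150384·140.240 − 154.452·-5470.753625) / -374.442976 = -33.712340
y = (-26.318·-5470.753625 − -5935.150384·-21.472) / -374.442976 = -44.171599
|P − Q| = √((-33.712340 − -13.325)² + (-44.171599 − -20.758)²) = 31.045777

31.046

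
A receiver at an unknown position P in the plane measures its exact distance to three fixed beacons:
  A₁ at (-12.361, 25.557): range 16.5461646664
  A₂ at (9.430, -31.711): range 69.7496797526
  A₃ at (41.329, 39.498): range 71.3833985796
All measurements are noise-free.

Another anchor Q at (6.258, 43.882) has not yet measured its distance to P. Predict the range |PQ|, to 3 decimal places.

39.163

eq1: (x + 12.361)² + (y − 25.557)² = 16.5461646664²
eq2: (x − 9.430)² + (y + 31.711)² = 69.7496797526²
eq3: (x − 41.329)² + (y − 39.498)² = 71.3833985796²
eq3−eq1, eq3−eq2 (x²,y² cancel):
  -107.380·x − 27.882·y = 2359.590353
  -63.798·x − 142.418·y = -1943.094057
det = -107.380·-142.418 − -27.882·-63.798 = 13514.029004
x = (2359.590353·-142.418 − -27.882·-1943.094057) / 13514.029004 = -28.875585
y = (-107.380·-1943.094057 − 2359.590353·-63.798) / 13514.029004 = 26.578793
|P − Q| = √((-28.875585 − 6.258)² + (26.578793 − 43.882)²) = 39.163372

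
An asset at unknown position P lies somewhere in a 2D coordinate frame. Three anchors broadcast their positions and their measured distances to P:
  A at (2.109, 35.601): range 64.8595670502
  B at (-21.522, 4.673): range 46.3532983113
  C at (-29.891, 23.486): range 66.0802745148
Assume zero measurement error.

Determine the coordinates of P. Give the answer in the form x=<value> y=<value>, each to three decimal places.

eq1: (x − 2.109)² + (y − 35.601)² = 64.8595670502²
eq2: (x + 21.522)² + (y − 4.673)² = 46.3532983113²
eq3: (x + 29.891)² + (y − 23.486)² = 66.0802745148²
eq2−eq1, eq2−eq3 (x²,y² cancel):
  47.262·x + 61.856·y = -1271.289505
  -16.738·x + 37.626·y = -1257.943752
det = 47.262·37.626 − 61.856·-16.738 = 2813.625740
x = (-1271.289505·37.626 − 61.856·-1257.943752) / 2813.625740 = 10.654519
y = (47.262·-1257.943752 − -1271.289505·-16.738) / 2813.625740 = -28.693149

x=10.655 y=-28.693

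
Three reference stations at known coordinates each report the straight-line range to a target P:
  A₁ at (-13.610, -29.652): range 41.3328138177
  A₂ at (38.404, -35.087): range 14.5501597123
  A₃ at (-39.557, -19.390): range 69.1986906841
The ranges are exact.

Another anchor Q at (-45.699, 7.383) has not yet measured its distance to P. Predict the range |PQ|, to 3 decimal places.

87.007

eq1: (x + 13.610)² + (y + 29.652)² = 41.3328138177²
eq2: (x − 38.404)² + (y + 35.087)² = 14.5501597123²
eq3: (x + 39.557)² + (y + 19.390)² = 69.1986906841²
eq3−eq2, eq3−eq1 (x²,y² cancel):
  155.922·x − 31.394·y = 5341.988081
  51.894·x − 20.524·y = 2203.802149
det = 155.922·-20.524 − -31.394·51.894 = -1570.982892
x = (5341.988081·-20.524 − -31.394·2203.802149) / -1570.982892 = 25.749993
y = (155.922·2203.802149 − 5341.988081·51.894) / -1570.982892 = -42.269149
|P − Q| = √((25.749993 − -45.699)² + (-42.269149 − 7.383)²) = 87.007439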